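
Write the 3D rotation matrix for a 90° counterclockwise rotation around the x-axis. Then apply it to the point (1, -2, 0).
R = [[1, 0, 0], [0, 0, -1], [0, 1, 0]]; R·(1, -2, 0) = (1, 0, -2)

Rotation matrix for 90° around x-axis:
cos(90°) = 0, sin(90°) = 1
R = [[1, 0, 0], [0, 0, -1], [0, 1, 0]]
Apply to (1, -2, 0): R·[1, -2, 0]ᵀ = (1, 0, -2)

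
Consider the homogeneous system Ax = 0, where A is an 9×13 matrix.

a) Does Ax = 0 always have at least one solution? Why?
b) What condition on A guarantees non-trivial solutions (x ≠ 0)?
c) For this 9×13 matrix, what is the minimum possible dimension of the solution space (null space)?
a) Yes, x = 0 is always a solution. b) When A has linearly dependent columns (rank < n). c) Minimum nullity = 4.

a) x = 0 satisfies A·0 = 0, so the zero vector is always a solution.
b) Non-trivial solutions exist iff the columns of A are linearly dependent, equivalently rank(A) < n (the number of columns).
c) By rank-nullity, rank(A) + nullity(A) = n = 13. Since A has only 9 rows, rank(A) ≤ 9, so nullity(A) ≥ 13 - 9 = 4.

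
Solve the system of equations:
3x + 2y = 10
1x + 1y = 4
x = 2, y = 2

Use elimination (row reduction):
Equation 1: 3x + 2y = 10.
Equation 2: 1x + 1y = 4.
Multiply Eq1 by 1 and Eq2 by 3: 3x + 2y = 10;  3x + 3y = 12.
Subtract: (1)y = 2, so y = 2.
Back-substitute into Eq1: 3x + 2*(2) = 10, so x = 2.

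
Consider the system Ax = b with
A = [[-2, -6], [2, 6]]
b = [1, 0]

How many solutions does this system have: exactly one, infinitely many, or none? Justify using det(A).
No solution

det(A) = (-2)*(6) - (-6)*(2) = 0, so A is singular.
The column space of A is span(column 1) = span([-2, 2]).
b = [1, 0] is not a scalar multiple of column 1, so b ∉ column space and the system is inconsistent — no solution.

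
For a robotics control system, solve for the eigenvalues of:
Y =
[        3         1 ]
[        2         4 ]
λ = 2, 5

Solve det(Y - λI) = 0. For a 2×2 matrix the characteristic equation is λ² - (trace)λ + det = 0.
trace(Y) = a + d = 3 + 4 = 7.
det(Y) = a*d - b*c = (3)*(4) - (1)*(2) = 12 - 2 = 10.
Characteristic equation: λ² - (7)λ + (10) = 0.
Discriminant = (7)² - 4*(10) = 49 - 40 = 9.
λ = (7 ± √9) / 2 = (7 ± 3) / 2 = 2, 5.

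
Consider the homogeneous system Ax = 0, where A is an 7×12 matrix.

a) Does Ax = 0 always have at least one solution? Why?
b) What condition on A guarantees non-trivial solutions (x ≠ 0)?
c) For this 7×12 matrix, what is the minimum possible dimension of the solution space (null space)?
a) Yes, x = 0 is always a solution. b) When A has linearly dependent columns (rank < n). c) Minimum nullity = 5.

a) x = 0 satisfies A·0 = 0, so the zero vector is always a solution.
b) Non-trivial solutions exist iff the columns of A are linearly dependent, equivalently rank(A) < n (the number of columns).
c) By rank-nullity, rank(A) + nullity(A) = n = 12. Since A has only 7 rows, rank(A) ≤ 7, so nullity(A) ≥ 12 - 7 = 5.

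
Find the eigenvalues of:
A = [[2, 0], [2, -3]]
λ = -3, 2

Solve det(A - λI) = 0. For a 2×2 matrix this is λ² - (trace)λ + det = 0.
trace(A) = 2 - 3 = -1.
det(A) = (2)*(-3) - (0)*(2) = -6 - 0 = -6.
Characteristic equation: λ² - (-1)λ + (-6) = 0.
Discriminant: (-1)² - 4*(-6) = 1 + 24 = 25.
Roots: λ = (-1 ± √25) / 2 = -3, 2.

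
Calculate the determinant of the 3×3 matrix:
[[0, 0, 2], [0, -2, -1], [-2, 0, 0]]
-8

Expansion along first row:
det = 0·det([[-2,-1],[0,0]]) - 0·det([[0,-1],[-2,0]]) + 2·det([[0,-2],[-2,0]])
    = 0·(-2·0 - -1·0) - 0·(0·0 - -1·-2) + 2·(0·0 - -2·-2)
    = 0·0 - 0·-2 + 2·-4
    = 0 + 0 + -8 = -8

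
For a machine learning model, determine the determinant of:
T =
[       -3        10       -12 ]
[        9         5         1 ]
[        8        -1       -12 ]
det(T) = 1925

Expand along row 0 (cofactor expansion): det(T) = a*(e*i - f*h) - b*(d*i - f*g) + c*(d*h - e*g), where the 3×3 is [[a, b, c], [d, e, f], [g, h, i]].
Minor M_00 = (5)*(-12) - (1)*(-1) = -60 + 1 = -59.
Minor M_01 = (9)*(-12) - (1)*(8) = -108 - 8 = -116.
Minor M_02 = (9)*(-1) - (5)*(8) = -9 - 40 = -49.
det(T) = (-3)*(-59) - (10)*(-116) + (-12)*(-49) = 177 + 1160 + 588 = 1925.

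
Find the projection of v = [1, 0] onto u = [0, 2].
[0, 0]

The projection of v onto u is proj_u(v) = ((v·u) / (u·u)) · u.
v·u = (1)*(0) + (0)*(2) = 0.
u·u = (0)*(0) + (2)*(2) = 4.
coefficient = 0 / 4 = 0.
proj_u(v) = 0 · [0, 2] = [0, 0].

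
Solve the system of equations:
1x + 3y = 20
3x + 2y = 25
x = 5, y = 5

Use elimination (row reduction):
Equation 1: 1x + 3y = 20.
Equation 2: 3x + 2y = 25.
Multiply Eq1 by 3 and Eq2 by 1: 3x + 9y = 60;  3x + 2y = 25.
Subtract: (-7)y = -35, so y = 5.
Back-substitute into Eq1: 1x + 3*(5) = 20, so x = 5.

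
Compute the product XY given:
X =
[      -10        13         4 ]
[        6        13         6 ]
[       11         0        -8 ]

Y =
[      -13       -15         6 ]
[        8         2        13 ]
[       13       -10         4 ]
XY =
[      286       136       125 ]
[      104      -124       229 ]
[     -247       -85        34 ]

Matrix multiplication: (XY)[i][j] = sum over k of X[i][k] * Y[k][j].
  (XY)[0][0] = (-10)*(-13) + (13)*(8) + (4)*(13) = 286
  (XY)[0][1] = (-10)*(-15) + (13)*(2) + (4)*(-10) = 136
  (XY)[0][2] = (-10)*(6) + (13)*(13) + (4)*(4) = 125
  (XY)[1][0] = (6)*(-13) + (13)*(8) + (6)*(13) = 104
  (XY)[1][1] = (6)*(-15) + (13)*(2) + (6)*(-10) = -124
  (XY)[1][2] = (6)*(6) + (13)*(13) + (6)*(4) = 229
  (XY)[2][0] = (11)*(-13) + (0)*(8) + (-8)*(13) = -247
  (XY)[2][1] = (11)*(-15) + (0)*(2) + (-8)*(-10) = -85
  (XY)[2][2] = (11)*(6) + (0)*(13) + (-8)*(4) = 34
XY =
[      286       136       125 ]
[      104      -124       229 ]
[     -247       -85        34 ]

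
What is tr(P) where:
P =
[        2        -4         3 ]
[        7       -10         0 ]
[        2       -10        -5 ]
tr(P) = 2 - 10 - 5 = -13

The trace of a square matrix is the sum of its diagonal entries.
Diagonal entries of P: P[0][0] = 2, P[1][1] = -10, P[2][2] = -5.
tr(P) = 2 - 10 - 5 = -13.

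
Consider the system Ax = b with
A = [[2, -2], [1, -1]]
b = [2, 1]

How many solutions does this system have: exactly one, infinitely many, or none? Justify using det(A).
Infinitely many solutions

det(A) = (2)*(-1) - (-2)*(1) = 0, so A is singular (column 2 is -1 times column 1).
b = [2, 1] = 1 * column 1 of A, so b lies in the column space of A.
A singular matrix whose right-hand side is in its column space gives a 1-parameter family of solutions — infinitely many.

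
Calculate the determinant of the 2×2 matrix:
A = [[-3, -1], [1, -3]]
10

For A = [[a, b], [c, d]], det(A) = a*d - b*c.
det(A) = (-3)*(-3) - (-1)*(1) = 9 - -1 = 10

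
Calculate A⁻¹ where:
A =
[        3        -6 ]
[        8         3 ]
det(A) = 57
A⁻¹ =
[     1/19      2/19 ]
[    -8/57      1/19 ]

For a 2×2 matrix A = [[a, b], [c, d]] with det(A) ≠ 0, A⁻¹ = (1/det(A)) * [[d, -b], [-c, a]].
det(A) = (3)*(3) - (-6)*(8) = 9 + 48 = 57.
A⁻¹ = (1/57) * [[3, 6], [-8, 3]].
Dividing each entry by 57 and reducing:
A⁻¹ =
[     1/19      2/19 ]
[    -8/57      1/19 ]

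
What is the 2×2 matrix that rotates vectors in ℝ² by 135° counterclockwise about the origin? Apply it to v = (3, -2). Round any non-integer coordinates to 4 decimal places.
R = [[-√2/2, -√2/2], [√2/2, -√2/2]]; R·v = (-0.7071, 3.5355)

A counterclockwise rotation by angle θ in ℝ² has matrix R(θ) = [[cos θ, -sin θ], [sin θ, cos θ]].
For θ = 135°: cos θ = -√2/2, sin θ = √2/2.
R(135°) = [[-√2/2, -√2/2], [√2/2, -√2/2]].
R·v = [-√2/2·3 + (-√2/2)·-2, √2/2·3 + -√2/2·-2] = (-0.7071, 3.5355).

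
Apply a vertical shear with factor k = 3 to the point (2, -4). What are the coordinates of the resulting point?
(2, 2)

Shear matrix for vertical shear with factor k = 3:
[[1, 0], [3, 1]]
Result: (2, -4) → (2, 2)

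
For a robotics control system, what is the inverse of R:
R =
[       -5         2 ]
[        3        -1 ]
det(R) = -1
R⁻¹ =
[        1         2 ]
[        3         5 ]

For a 2×2 matrix R = [[a, b], [c, d]] with det(R) ≠ 0, R⁻¹ = (1/det(R)) * [[d, -b], [-c, a]].
det(R) = (-5)*(-1) - (2)*(3) = 5 - 6 = -1.
R⁻¹ = (1/-1) * [[-1, -2], [-3, -5]].
Dividing each entry by -1 and reducing:
R⁻¹ =
[        1         2 ]
[        3         5 ]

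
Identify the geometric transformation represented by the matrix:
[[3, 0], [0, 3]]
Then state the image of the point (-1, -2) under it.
uniform scaling by factor 3; image of (-1, -2) is (-3, -6)

This is a diagonal matrix with equal entries 3, so it scales both axes by the same factor 3.
The matrix [[3, 0], [0, 3]] represents: uniform scaling by factor 3.
Applying it to (-1, -2): [3·-1 + 0·-2, 0·-1 + 3·-2] = (-3, -6).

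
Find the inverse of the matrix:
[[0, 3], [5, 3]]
[[-1/5, 1/5], [1/3, 0]]

For [[a,b],[c,d]], inverse = (1/det)·[[d,-b],[-c,a]]
det = 0·3 - 3·5 = -15
Inverse = (1/-15)·[[3, -3], [-5, 0]]
        = [[-1/5, 1/5], [1/3, 0]]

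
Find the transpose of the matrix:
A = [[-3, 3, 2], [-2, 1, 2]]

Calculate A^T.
[[-3, -2], [3, 1], [2, 2]]

The transpose sends entry (i,j) to (j,i); rows become columns.
Row 0 of A: [-3, 3, 2] -> column 0 of A^T.
Row 1 of A: [-2, 1, 2] -> column 1 of A^T.
A^T = [[-3, -2], [3, 1], [2, 2]]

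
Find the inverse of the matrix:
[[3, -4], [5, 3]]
[[3/29, 4/29], [-5/29, 3/29]]

For [[a,b],[c,d]], inverse = (1/det)·[[d,-b],[-c,a]]
det = 3·3 - -4·5 = 29
Inverse = (1/29)·[[3, 4], [-5, 3]]
        = [[3/29, 4/29], [-5/29, 3/29]]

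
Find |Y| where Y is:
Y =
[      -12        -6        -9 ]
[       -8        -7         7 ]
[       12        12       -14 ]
det(Y) = 108

Expand along row 0 (cofactor expansion): det(Y) = a*(e*i - f*h) - b*(d*i - f*g) + c*(d*h - e*g), where the 3×3 is [[a, b, c], [d, e, f], [g, h, i]].
Minor M_00 = (-7)*(-14) - (7)*(12) = 98 - 84 = 14.
Minor M_01 = (-8)*(-14) - (7)*(12) = 112 - 84 = 28.
Minor M_02 = (-8)*(12) - (-7)*(12) = -96 + 84 = -12.
det(Y) = (-12)*(14) - (-6)*(28) + (-9)*(-12) = -168 + 168 + 108 = 108.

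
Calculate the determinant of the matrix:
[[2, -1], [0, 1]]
2

For a 2×2 matrix [[a, b], [c, d]], det = ad - bc
det = (2)(1) - (-1)(0) = 2 - 0 = 2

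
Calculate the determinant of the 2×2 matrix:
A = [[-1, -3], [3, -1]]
10

For A = [[a, b], [c, d]], det(A) = a*d - b*c.
det(A) = (-1)*(-1) - (-3)*(3) = 1 - -9 = 10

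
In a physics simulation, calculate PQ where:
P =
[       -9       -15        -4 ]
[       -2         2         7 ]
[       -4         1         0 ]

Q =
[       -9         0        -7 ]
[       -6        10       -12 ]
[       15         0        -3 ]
PQ =
[      111      -150       255 ]
[      111        20       -31 ]
[       30        10        16 ]

Matrix multiplication: (PQ)[i][j] = sum over k of P[i][k] * Q[k][j].
  (PQ)[0][0] = (-9)*(-9) + (-15)*(-6) + (-4)*(15) = 111
  (PQ)[0][1] = (-9)*(0) + (-15)*(10) + (-4)*(0) = -150
  (PQ)[0][2] = (-9)*(-7) + (-15)*(-12) + (-4)*(-3) = 255
  (PQ)[1][0] = (-2)*(-9) + (2)*(-6) + (7)*(15) = 111
  (PQ)[1][1] = (-2)*(0) + (2)*(10) + (7)*(0) = 20
  (PQ)[1][2] = (-2)*(-7) + (2)*(-12) + (7)*(-3) = -31
  (PQ)[2][0] = (-4)*(-9) + (1)*(-6) + (0)*(15) = 30
  (PQ)[2][1] = (-4)*(0) + (1)*(10) + (0)*(0) = 10
  (PQ)[2][2] = (-4)*(-7) + (1)*(-12) + (0)*(-3) = 16
PQ =
[      111      -150       255 ]
[      111        20       -31 ]
[       30        10        16 ]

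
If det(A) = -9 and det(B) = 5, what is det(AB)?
-45

Use the multiplicative property of determinants: det(AB) = det(A)*det(B).
det(AB) = (-9)*(5) = -45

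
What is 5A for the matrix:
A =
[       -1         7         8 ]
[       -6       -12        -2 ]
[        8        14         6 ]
5A =
[       -5        35        40 ]
[      -30       -60       -10 ]
[       40        70        30 ]

Scalar multiplication is elementwise: (5A)[i][j] = 5 * A[i][j].
  (5A)[0][0] = 5 * (-1) = -5
  (5A)[0][1] = 5 * (7) = 35
  (5A)[0][2] = 5 * (8) = 40
  (5A)[1][0] = 5 * (-6) = -30
  (5A)[1][1] = 5 * (-12) = -60
  (5A)[1][2] = 5 * (-2) = -10
  (5A)[2][0] = 5 * (8) = 40
  (5A)[2][1] = 5 * (14) = 70
  (5A)[2][2] = 5 * (6) = 30
5A =
[       -5        35        40 ]
[      -30       -60       -10 ]
[       40        70        30 ]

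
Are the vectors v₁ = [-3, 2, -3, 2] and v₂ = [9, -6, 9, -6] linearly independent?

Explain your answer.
No, linearly dependent (v₂ = -3·v₁)

Check whether there is a scalar k with v₂ = k·v₁.
Comparing components, k = -3 satisfies -3·[-3, 2, -3, 2] = [9, -6, 9, -6].
Since v₂ is a scalar multiple of v₁, the two vectors are linearly dependent.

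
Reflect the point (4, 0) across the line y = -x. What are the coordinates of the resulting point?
(0, -4)

Reflection across line y = -x: (4, 0) → (0, -4)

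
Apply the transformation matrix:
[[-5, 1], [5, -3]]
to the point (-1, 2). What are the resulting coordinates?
(7, -11)

Matrix multiplication:
[[-5, 1], [5, -3]] × [-1, 2]ᵀ
= [-5×-1 + 1×2, 5×-1 + -3×2]ᵀ
= [7.0000, -11.0000]ᵀ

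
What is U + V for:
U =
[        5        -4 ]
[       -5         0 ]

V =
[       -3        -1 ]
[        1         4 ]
U + V =
[        2        -5 ]
[       -4         4 ]

Matrix addition is elementwise: (U+V)[i][j] = U[i][j] + V[i][j].
  (U+V)[0][0] = (5) + (-3) = 2
  (U+V)[0][1] = (-4) + (-1) = -5
  (U+V)[1][0] = (-5) + (1) = -4
  (U+V)[1][1] = (0) + (4) = 4
U + V =
[        2        -5 ]
[       -4         4 ]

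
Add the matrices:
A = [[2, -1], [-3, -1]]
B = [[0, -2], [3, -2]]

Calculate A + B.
[[2, -3], [0, -3]]

Add corresponding elements:
(2)+(0)=2
(-1)+(-2)=-3
(-3)+(3)=0
(-1)+(-2)=-3
A + B = [[2, -3], [0, -3]]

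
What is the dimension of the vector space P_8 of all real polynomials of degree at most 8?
Dimension = 9

A polynomial of degree at most 8 can be written as a₀ + a₁x + a₂x² + … + a_8x^8, with 9 free coefficients a₀, …, a_8.
The set {1, x, x², …, x^8} is a basis: it spans P_8 (every such polynomial is a linear combination of these) and is linearly independent (a polynomial is zero iff all its coefficients are zero).
Therefore dim(P_8) = 8 + 1 = 9.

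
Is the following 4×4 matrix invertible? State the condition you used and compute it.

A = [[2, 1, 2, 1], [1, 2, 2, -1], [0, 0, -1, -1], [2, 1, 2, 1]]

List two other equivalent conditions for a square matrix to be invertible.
No, not invertible; det(A) = 0 (two rows are equal, so the rows are linearly dependent). Equivalent conditions (failing for this A): rank(A) < 4; Ax = 0 has non-trivial solutions; 0 is an eigenvalue; the columns are linearly dependent.

To check invertibility, compute det(A).
In this matrix, row 0 and the last row are identical, so one row is a scalar multiple of another and the rows are linearly dependent.
A matrix with linearly dependent rows has det = 0 and is not invertible.
Equivalent failed conditions:
- rank(A) < 4.
- Ax = 0 has non-trivial solutions.
- 0 is an eigenvalue.
- The columns are linearly dependent.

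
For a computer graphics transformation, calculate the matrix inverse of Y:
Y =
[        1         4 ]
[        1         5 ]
det(Y) = 1
Y⁻¹ =
[        5        -4 ]
[       -1         1 ]

For a 2×2 matrix Y = [[a, b], [c, d]] with det(Y) ≠ 0, Y⁻¹ = (1/det(Y)) * [[d, -b], [-c, a]].
det(Y) = (1)*(5) - (4)*(1) = 5 - 4 = 1.
Y⁻¹ = (1/1) * [[5, -4], [-1, 1]].
Dividing each entry by 1 and reducing:
Y⁻¹ =
[        5        -4 ]
[       -1         1 ]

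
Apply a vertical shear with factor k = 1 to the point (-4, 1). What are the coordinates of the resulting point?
(-4, -3)

Shear matrix for vertical shear with factor k = 1:
[[1, 0], [1, 1]]
Result: (-4, 1) → (-4, -3)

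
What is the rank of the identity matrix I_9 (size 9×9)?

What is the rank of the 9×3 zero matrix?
rank(I_9) = 9, rank(0) = 0

The identity I_9 has 9 columns that are the standard basis vectors e_1, …, e_9. These are linearly independent, so all 9 columns are pivots and rank(I_9) = 9.
The 9×3 zero matrix has every entry zero, so every row is the zero row and there are no pivots; rank(0) = 0.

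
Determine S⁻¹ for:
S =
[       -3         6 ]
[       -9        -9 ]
det(S) = 81
S⁻¹ =
[     -1/9     -2/27 ]
[      1/9     -1/27 ]

For a 2×2 matrix S = [[a, b], [c, d]] with det(S) ≠ 0, S⁻¹ = (1/det(S)) * [[d, -b], [-c, a]].
det(S) = (-3)*(-9) - (6)*(-9) = 27 + 54 = 81.
S⁻¹ = (1/81) * [[-9, -6], [9, -3]].
Dividing each entry by 81 and reducing:
S⁻¹ =
[     -1/9     -2/27 ]
[      1/9     -1/27 ]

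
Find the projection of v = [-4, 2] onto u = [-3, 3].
[-3, 3]

The projection of v onto u is proj_u(v) = ((v·u) / (u·u)) · u.
v·u = (-4)*(-3) + (2)*(3) = 18.
u·u = (-3)*(-3) + (3)*(3) = 18.
coefficient = 18 / 18 = 1.
proj_u(v) = 1 · [-3, 3] = [-3, 3].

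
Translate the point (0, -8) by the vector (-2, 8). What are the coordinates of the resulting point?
(-2, 0)

Translation by (-2, 8):
x' = 0 + -2 = -2
y' = -8 + 8 = 0
Homogeneous matrix: [[1, 0, -2], [0, 1, 8], [0, 0, 1]]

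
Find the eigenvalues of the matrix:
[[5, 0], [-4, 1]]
λ = 1 and λ = 5

Characteristic equation: det(A - λI) = 0
λ² - (trace)λ + (det) = 0
λ² - (6)λ + (5) = 0
λ² - 6λ + 5 = 0
Solving: λ = 1, 5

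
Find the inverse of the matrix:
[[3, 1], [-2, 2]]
[[1/4, -1/8], [1/4, 3/8]]

For [[a,b],[c,d]], inverse = (1/det)·[[d,-b],[-c,a]]
det = 3·2 - 1·-2 = 8
Inverse = (1/8)·[[2, -1], [2, 3]]
        = [[1/4, -1/8], [1/4, 3/8]]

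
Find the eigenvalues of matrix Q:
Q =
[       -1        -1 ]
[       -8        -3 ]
λ = -5, 1

Solve det(Q - λI) = 0. For a 2×2 matrix the characteristic equation is λ² - (trace)λ + det = 0.
trace(Q) = a + d = -1 - 3 = -4.
det(Q) = a*d - b*c = (-1)*(-3) - (-1)*(-8) = 3 - 8 = -5.
Characteristic equation: λ² - (-4)λ + (-5) = 0.
Discriminant = (-4)² - 4*(-5) = 16 + 20 = 36.
λ = (-4 ± √36) / 2 = (-4 ± 6) / 2 = -5, 1.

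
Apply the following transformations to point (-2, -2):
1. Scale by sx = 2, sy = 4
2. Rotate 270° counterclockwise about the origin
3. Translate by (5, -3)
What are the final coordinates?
(-3, 1)

Step 1: Scale → (-4, -8)
Step 2: Rotate 270° → (-8, 4)
Step 3: Translate → (-3, 1)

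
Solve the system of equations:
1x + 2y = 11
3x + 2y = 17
x = 3, y = 4

Use elimination (row reduction):
Equation 1: 1x + 2y = 11.
Equation 2: 3x + 2y = 17.
Multiply Eq1 by 3 and Eq2 by 1: 3x + 6y = 33;  3x + 2y = 17.
Subtract: (-4)y = -16, so y = 4.
Back-substitute into Eq1: 1x + 2*(4) = 11, so x = 3.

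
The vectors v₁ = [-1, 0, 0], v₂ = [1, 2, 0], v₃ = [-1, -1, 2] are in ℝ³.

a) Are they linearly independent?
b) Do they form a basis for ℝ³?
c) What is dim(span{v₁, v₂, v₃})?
Yes independent, yes basis, dim = 3

Stack v₁, v₂, v₃ as rows of a 3×3 matrix.
[[-1, 0, 0]; [1, 2, 0]; [-1, -1, 2]] is already lower triangular with nonzero diagonal entries (-1, 2, 2), so its determinant is the product of the diagonal entries, det = (-1)·(2)·(2) = -4 ≠ 0, and the rows are linearly independent.
Three linearly independent vectors in ℝ³ form a basis for ℝ³, so dim(span{v₁,v₂,v₃}) = 3.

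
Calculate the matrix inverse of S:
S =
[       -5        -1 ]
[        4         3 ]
det(S) = -11
S⁻¹ =
[    -3/11     -1/11 ]
[     4/11      5/11 ]

For a 2×2 matrix S = [[a, b], [c, d]] with det(S) ≠ 0, S⁻¹ = (1/det(S)) * [[d, -b], [-c, a]].
det(S) = (-5)*(3) - (-1)*(4) = -15 + 4 = -11.
S⁻¹ = (1/-11) * [[3, 1], [-4, -5]].
Dividing each entry by -11 and reducing:
S⁻¹ =
[    -3/11     -1/11 ]
[     4/11      5/11 ]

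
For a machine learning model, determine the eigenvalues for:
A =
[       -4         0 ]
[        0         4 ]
λ = -4, 4

Solve det(A - λI) = 0. For a 2×2 matrix the characteristic equation is λ² - (trace)λ + det = 0.
trace(A) = a + d = -4 + 4 = 0.
det(A) = a*d - b*c = (-4)*(4) - (0)*(0) = -16 - 0 = -16.
Characteristic equation: λ² - (0)λ + (-16) = 0.
Discriminant = (0)² - 4*(-16) = 0 + 64 = 64.
λ = (0 ± √64) / 2 = (0 ± 8) / 2 = -4, 4.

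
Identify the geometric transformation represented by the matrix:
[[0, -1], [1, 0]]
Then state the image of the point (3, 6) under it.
rotation by 90° counterclockwise; image of (3, 6) is (-6, 3)

This matches the form [[cos θ, -sin θ], [sin θ, cos θ]] of a rotation matrix; reading off cos θ and sin θ gives the angle.
The matrix [[0, -1], [1, 0]] represents: rotation by 90° counterclockwise.
Applying it to (3, 6): [0·3 + -1·6, 1·3 + 0·6] = (-6, 3).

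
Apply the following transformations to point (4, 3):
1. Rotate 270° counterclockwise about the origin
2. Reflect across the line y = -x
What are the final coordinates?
(4, -3)

Step 1: Rotate 270° → (3, -4)
Step 2: Reflect across the line y = -x → (4, -3)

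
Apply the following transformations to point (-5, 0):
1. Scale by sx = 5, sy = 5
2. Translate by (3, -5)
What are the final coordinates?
(-22, -5)

Step 1: Scale (-5, 0) by (sx, sy) = (5, 5) → (-25, 0)
Step 2: Translate by (3, -5) → (-22, -5)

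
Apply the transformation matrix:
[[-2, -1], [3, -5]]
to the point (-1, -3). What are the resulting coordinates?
(5, 12)

Matrix multiplication:
[[-2, -1], [3, -5]] × [-1, -3]ᵀ
= [-2×-1 + -1×-3, 3×-1 + -5×-3]ᵀ
= [5.0000, 12.0000]ᵀ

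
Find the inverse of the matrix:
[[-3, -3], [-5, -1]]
[[1/12, -1/4], [-5/12, 1/4]]

For [[a,b],[c,d]], inverse = (1/det)·[[d,-b],[-c,a]]
det = -3·-1 - -3·-5 = -12
Inverse = (1/-12)·[[-1, 3], [5, -3]]
        = [[1/12, -1/4], [-5/12, 1/4]]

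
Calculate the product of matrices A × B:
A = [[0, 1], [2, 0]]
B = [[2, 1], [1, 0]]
[[1, 0], [4, 2]]

Matrix multiplication:
C[0][0] = 0×2 + 1×1 = 1
C[0][1] = 0×1 + 1×0 = 0
C[1][0] = 2×2 + 0×1 = 4
C[1][1] = 2×1 + 0×0 = 2
Result: [[1, 0], [4, 2]]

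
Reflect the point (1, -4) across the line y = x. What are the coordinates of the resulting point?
(-4, 1)

Reflection across line y = x: (1, -4) → (-4, 1)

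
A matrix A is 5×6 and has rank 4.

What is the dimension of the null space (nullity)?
2

The rank-nullity theorem for an m×n matrix states:
rank(A) + nullity(A) = n (the number of columns).
Here n = 6 and rank(A) = 4, so nullity(A) = 6 - 4 = 2.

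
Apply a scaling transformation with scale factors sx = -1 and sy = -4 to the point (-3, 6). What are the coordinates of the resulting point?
(3, -24)

Scaling matrix:
[[-1, 0], [0, -4]]
Result: (-3 × -1, 6 × -4) = (3, -24)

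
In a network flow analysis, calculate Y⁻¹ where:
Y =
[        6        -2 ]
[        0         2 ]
det(Y) = 12
Y⁻¹ =
[      1/6       1/6 ]
[        0       1/2 ]

For a 2×2 matrix Y = [[a, b], [c, d]] with det(Y) ≠ 0, Y⁻¹ = (1/det(Y)) * [[d, -b], [-c, a]].
det(Y) = (6)*(2) - (-2)*(0) = 12 - 0 = 12.
Y⁻¹ = (1/12) * [[2, 2], [0, 6]].
Dividing each entry by 12 and reducing:
Y⁻¹ =
[      1/6       1/6 ]
[        0       1/2 ]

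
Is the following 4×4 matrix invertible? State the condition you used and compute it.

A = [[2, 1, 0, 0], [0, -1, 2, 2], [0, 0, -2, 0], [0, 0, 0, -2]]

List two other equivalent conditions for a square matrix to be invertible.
Yes, invertible; det(A) = -8 ≠ 0. Equivalent conditions: rank(A) = 4; Ax = 0 has only the trivial solution; 0 is not an eigenvalue; the columns of A are linearly independent.

To check invertibility, compute det(A).
The given matrix is triangular, so det(A) equals the product of its diagonal entries = -8 ≠ 0.
Since det(A) ≠ 0, A is invertible.
Equivalent conditions for a square matrix A to be invertible:
- rank(A) = 4 (full rank).
- The homogeneous system Ax = 0 has only the trivial solution x = 0.
- 0 is not an eigenvalue of A.
- The columns (equivalently rows) of A are linearly independent.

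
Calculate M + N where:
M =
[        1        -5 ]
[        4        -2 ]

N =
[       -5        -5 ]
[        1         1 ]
M + N =
[       -4       -10 ]
[        5        -1 ]

Matrix addition is elementwise: (M+N)[i][j] = M[i][j] + N[i][j].
  (M+N)[0][0] = (1) + (-5) = -4
  (M+N)[0][1] = (-5) + (-5) = -10
  (M+N)[1][0] = (4) + (1) = 5
  (M+N)[1][1] = (-2) + (1) = -1
M + N =
[       -4       -10 ]
[        5        -1 ]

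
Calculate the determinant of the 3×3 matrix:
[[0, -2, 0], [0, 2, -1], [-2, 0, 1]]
-4

Expansion along first row:
det = 0·det([[2,-1],[0,1]]) - -2·det([[0,-1],[-2,1]]) + 0·det([[0,2],[-2,0]])
    = 0·(2·1 - -1·0) - -2·(0·1 - -1·-2) + 0·(0·0 - 2·-2)
    = 0·2 - -2·-2 + 0·4
    = 0 + -4 + 0 = -4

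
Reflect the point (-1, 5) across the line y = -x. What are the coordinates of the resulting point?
(-5, 1)

Reflection across line y = -x: (-1, 5) → (-5, 1)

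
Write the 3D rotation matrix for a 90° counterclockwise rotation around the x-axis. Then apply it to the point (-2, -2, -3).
R = [[1, 0, 0], [0, 0, -1], [0, 1, 0]]; R·(-2, -2, -3) = (-2, 3, -2)

Rotation matrix for 90° around x-axis:
cos(90°) = 0, sin(90°) = 1
R = [[1, 0, 0], [0, 0, -1], [0, 1, 0]]
Apply to (-2, -2, -3): R·[-2, -2, -3]ᵀ = (-2, 3, -2)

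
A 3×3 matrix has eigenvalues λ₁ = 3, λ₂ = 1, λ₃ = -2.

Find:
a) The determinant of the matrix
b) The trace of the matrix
det = -6, trace = 2

Two standard eigenvalue identities:
- det(A) equals the product of the eigenvalues (counted with multiplicity).
- trace(A) equals the sum of the eigenvalues.
det(A) = (3)*(1)*(-2) = -6.
trace(A) = 3 + 1 - 2 = 2.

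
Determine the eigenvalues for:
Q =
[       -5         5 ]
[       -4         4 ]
λ = -1, 0

Solve det(Q - λI) = 0. For a 2×2 matrix the characteristic equation is λ² - (trace)λ + det = 0.
trace(Q) = a + d = -5 + 4 = -1.
det(Q) = a*d - b*c = (-5)*(4) - (5)*(-4) = -20 + 20 = 0.
Characteristic equation: λ² - (-1)λ + (0) = 0.
Discriminant = (-1)² - 4*(0) = 1 - 0 = 1.
λ = (-1 ± √1) / 2 = (-1 ± 1) / 2 = -1, 0.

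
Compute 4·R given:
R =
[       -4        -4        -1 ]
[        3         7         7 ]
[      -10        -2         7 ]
4R =
[      -16       -16        -4 ]
[       12        28        28 ]
[      -40        -8        28 ]

Scalar multiplication is elementwise: (4R)[i][j] = 4 * R[i][j].
  (4R)[0][0] = 4 * (-4) = -16
  (4R)[0][1] = 4 * (-4) = -16
  (4R)[0][2] = 4 * (-1) = -4
  (4R)[1][0] = 4 * (3) = 12
  (4R)[1][1] = 4 * (7) = 28
  (4R)[1][2] = 4 * (7) = 28
  (4R)[2][0] = 4 * (-10) = -40
  (4R)[2][1] = 4 * (-2) = -8
  (4R)[2][2] = 4 * (7) = 28
4R =
[      -16       -16        -4 ]
[       12        28        28 ]
[      -40        -8        28 ]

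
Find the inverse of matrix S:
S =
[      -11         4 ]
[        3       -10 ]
det(S) = 98
S⁻¹ =
[    -5/49     -2/49 ]
[    -3/98    -11/98 ]

For a 2×2 matrix S = [[a, b], [c, d]] with det(S) ≠ 0, S⁻¹ = (1/det(S)) * [[d, -b], [-c, a]].
det(S) = (-11)*(-10) - (4)*(3) = 110 - 12 = 98.
S⁻¹ = (1/98) * [[-10, -4], [-3, -11]].
Dividing each entry by 98 and reducing:
S⁻¹ =
[    -5/49     -2/49 ]
[    -3/98    -11/98 ]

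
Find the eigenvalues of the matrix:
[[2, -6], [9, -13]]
λ = -7 and λ = -4

Characteristic equation: det(A - λI) = 0
λ² - (trace)λ + (det) = 0
λ² - (-11)λ + (28) = 0
λ² + 11λ + 28 = 0
Solving: λ = -7, -4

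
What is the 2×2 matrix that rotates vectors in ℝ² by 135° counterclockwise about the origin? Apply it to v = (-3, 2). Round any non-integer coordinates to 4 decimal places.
R = [[-√2/2, -√2/2], [√2/2, -√2/2]]; R·v = (0.7071, -3.5355)

A counterclockwise rotation by angle θ in ℝ² has matrix R(θ) = [[cos θ, -sin θ], [sin θ, cos θ]].
For θ = 135°: cos θ = -√2/2, sin θ = √2/2.
R(135°) = [[-√2/2, -√2/2], [√2/2, -√2/2]].
R·v = [-√2/2·-3 + (-√2/2)·2, √2/2·-3 + -√2/2·2] = (0.7071, -3.5355).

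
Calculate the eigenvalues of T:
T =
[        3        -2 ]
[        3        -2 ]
λ = 0, 1

Solve det(T - λI) = 0. For a 2×2 matrix the characteristic equation is λ² - (trace)λ + det = 0.
trace(T) = a + d = 3 - 2 = 1.
det(T) = a*d - b*c = (3)*(-2) - (-2)*(3) = -6 + 6 = 0.
Characteristic equation: λ² - (1)λ + (0) = 0.
Discriminant = (1)² - 4*(0) = 1 - 0 = 1.
λ = (1 ± √1) / 2 = (1 ± 1) / 2 = 0, 1.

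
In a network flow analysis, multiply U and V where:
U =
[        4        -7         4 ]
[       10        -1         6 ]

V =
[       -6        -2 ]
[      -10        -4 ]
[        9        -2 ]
UV =
[       82        12 ]
[        4       -28 ]

Matrix multiplication: (UV)[i][j] = sum over k of U[i][k] * V[k][j].
  (UV)[0][0] = (4)*(-6) + (-7)*(-10) + (4)*(9) = 82
  (UV)[0][1] = (4)*(-2) + (-7)*(-4) + (4)*(-2) = 12
  (UV)[1][0] = (10)*(-6) + (-1)*(-10) + (6)*(9) = 4
  (UV)[1][1] = (10)*(-2) + (-1)*(-4) + (6)*(-2) = -28
UV =
[       82        12 ]
[        4       -28 ]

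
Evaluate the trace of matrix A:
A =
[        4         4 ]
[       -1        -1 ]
tr(A) = 4 - 1 = 3

The trace of a square matrix is the sum of its diagonal entries.
Diagonal entries of A: A[0][0] = 4, A[1][1] = -1.
tr(A) = 4 - 1 = 3.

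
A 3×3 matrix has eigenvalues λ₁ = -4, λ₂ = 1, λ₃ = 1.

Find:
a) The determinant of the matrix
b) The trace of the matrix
det = -4, trace = -2

Two standard eigenvalue identities:
- det(A) equals the product of the eigenvalues (counted with multiplicity).
- trace(A) equals the sum of the eigenvalues.
det(A) = (-4)*(1)*(1) = -4.
trace(A) = -4 + 1 + 1 = -2.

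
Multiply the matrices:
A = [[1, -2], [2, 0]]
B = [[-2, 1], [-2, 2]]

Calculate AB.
[[2, -3], [-4, 2]]

Each entry (i,j) of AB = sum over k of A[i][k]*B[k][j].
(AB)[0][0] = (1)*(-2) + (-2)*(-2) = 2
(AB)[0][1] = (1)*(1) + (-2)*(2) = -3
(AB)[1][0] = (2)*(-2) + (0)*(-2) = -4
(AB)[1][1] = (2)*(1) + (0)*(2) = 2
AB = [[2, -3], [-4, 2]]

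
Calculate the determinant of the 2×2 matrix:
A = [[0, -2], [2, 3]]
4

For A = [[a, b], [c, d]], det(A) = a*d - b*c.
det(A) = (0)*(3) - (-2)*(2) = 0 - -4 = 4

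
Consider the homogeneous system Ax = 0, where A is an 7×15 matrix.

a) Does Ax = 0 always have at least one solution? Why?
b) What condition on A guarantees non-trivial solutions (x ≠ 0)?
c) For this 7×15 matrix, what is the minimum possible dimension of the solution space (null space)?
a) Yes, x = 0 is always a solution. b) When A has linearly dependent columns (rank < n). c) Minimum nullity = 8.

a) x = 0 satisfies A·0 = 0, so the zero vector is always a solution.
b) Non-trivial solutions exist iff the columns of A are linearly dependent, equivalently rank(A) < n (the number of columns).
c) By rank-nullity, rank(A) + nullity(A) = n = 15. Since A has only 7 rows, rank(A) ≤ 7, so nullity(A) ≥ 15 - 7 = 8.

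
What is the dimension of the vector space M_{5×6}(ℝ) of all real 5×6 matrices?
Dimension = 30

A real 5×6 matrix is determined by its 5·6 = 30 independent entries.
A standard basis is {E_ij : 1 ≤ i ≤ 5, 1 ≤ j ≤ 6}, where E_ij has a 1 in position (i, j) and 0 elsewhere — there are 30 such matrices, and they are linearly independent and span M_{5×6}(ℝ).
Therefore dim(M_{5×6}(ℝ)) = 30.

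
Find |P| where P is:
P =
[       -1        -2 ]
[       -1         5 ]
det(P) = -7

For a 2×2 matrix [[a, b], [c, d]], det = a*d - b*c.
det(P) = (-1)*(5) - (-2)*(-1) = -5 - 2 = -7.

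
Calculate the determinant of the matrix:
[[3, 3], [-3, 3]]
18

For a 2×2 matrix [[a, b], [c, d]], det = ad - bc
det = (3)(3) - (3)(-3) = 9 - -9 = 18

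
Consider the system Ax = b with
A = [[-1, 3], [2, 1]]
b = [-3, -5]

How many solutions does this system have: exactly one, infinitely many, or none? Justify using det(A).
Exactly one solution

Compute det(A) = (-1)*(1) - (3)*(2) = -7.
Because det(A) ≠ 0, A is invertible and Ax = b has a unique solution for every b (here x = A⁻¹ b).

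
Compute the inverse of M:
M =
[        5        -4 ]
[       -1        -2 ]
det(M) = -14
M⁻¹ =
[      1/7      -2/7 ]
[    -1/14     -5/14 ]

For a 2×2 matrix M = [[a, b], [c, d]] with det(M) ≠ 0, M⁻¹ = (1/det(M)) * [[d, -b], [-c, a]].
det(M) = (5)*(-2) - (-4)*(-1) = -10 - 4 = -14.
M⁻¹ = (1/-14) * [[-2, 4], [1, 5]].
Dividing each entry by -14 and reducing:
M⁻¹ =
[      1/7      -2/7 ]
[    -1/14     -5/14 ]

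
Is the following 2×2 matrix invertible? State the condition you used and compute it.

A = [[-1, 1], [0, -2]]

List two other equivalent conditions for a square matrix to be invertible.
Yes, invertible; det(A) = 2 ≠ 0. Equivalent conditions: rank(A) = 2; Ax = 0 has only the trivial solution; 0 is not an eigenvalue; the columns of A are linearly independent.

To check invertibility, compute det(A).
The given matrix is triangular, so det(A) equals the product of its diagonal entries = 2 ≠ 0.
Since det(A) ≠ 0, A is invertible.
Equivalent conditions for a square matrix A to be invertible:
- rank(A) = 2 (full rank).
- The homogeneous system Ax = 0 has only the trivial solution x = 0.
- 0 is not an eigenvalue of A.
- The columns (equivalently rows) of A are linearly independent.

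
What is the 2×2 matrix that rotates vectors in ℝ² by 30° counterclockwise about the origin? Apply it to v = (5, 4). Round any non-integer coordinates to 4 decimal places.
R = [[√3/2, -1/2], [1/2, √3/2]]; R·v = (2.3301, 5.9641)

A counterclockwise rotation by angle θ in ℝ² has matrix R(θ) = [[cos θ, -sin θ], [sin θ, cos θ]].
For θ = 30°: cos θ = √3/2, sin θ = 1/2.
R(30°) = [[√3/2, -1/2], [1/2, √3/2]].
R·v = [√3/2·5 + (-1/2)·4, 1/2·5 + √3/2·4] = (2.3301, 5.9641).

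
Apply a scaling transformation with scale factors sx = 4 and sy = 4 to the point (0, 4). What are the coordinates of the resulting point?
(0, 16)

Scaling matrix:
[[4, 0], [0, 4]]
Result: (0 × 4, 4 × 4) = (0, 16)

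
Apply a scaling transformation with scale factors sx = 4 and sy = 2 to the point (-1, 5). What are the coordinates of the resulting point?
(-4, 10)

Scaling matrix:
[[4, 0], [0, 2]]
Result: (-1 × 4, 5 × 2) = (-4, 10)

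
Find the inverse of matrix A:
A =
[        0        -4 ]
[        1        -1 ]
det(A) = 4
A⁻¹ =
[     -1/4         1 ]
[     -1/4         0 ]

For a 2×2 matrix A = [[a, b], [c, d]] with det(A) ≠ 0, A⁻¹ = (1/det(A)) * [[d, -b], [-c, a]].
det(A) = (0)*(-1) - (-4)*(1) = 0 + 4 = 4.
A⁻¹ = (1/4) * [[-1, 4], [-1, 0]].
Dividing each entry by 4 and reducing:
A⁻¹ =
[     -1/4         1 ]
[     -1/4         0 ]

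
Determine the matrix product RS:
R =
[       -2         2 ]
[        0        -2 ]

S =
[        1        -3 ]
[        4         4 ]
RS =
[        6        14 ]
[       -8        -8 ]

Matrix multiplication: (RS)[i][j] = sum over k of R[i][k] * S[k][j].
  (RS)[0][0] = (-2)*(1) + (2)*(4) = 6
  (RS)[0][1] = (-2)*(-3) + (2)*(4) = 14
  (RS)[1][0] = (0)*(1) + (-2)*(4) = -8
  (RS)[1][1] = (0)*(-3) + (-2)*(4) = -8
RS =
[        6        14 ]
[       -8        -8 ]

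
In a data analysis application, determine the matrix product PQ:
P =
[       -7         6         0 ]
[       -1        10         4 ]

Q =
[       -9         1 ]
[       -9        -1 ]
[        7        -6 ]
PQ =
[        9       -13 ]
[      -53       -35 ]

Matrix multiplication: (PQ)[i][j] = sum over k of P[i][k] * Q[k][j].
  (PQ)[0][0] = (-7)*(-9) + (6)*(-9) + (0)*(7) = 9
  (PQ)[0][1] = (-7)*(1) + (6)*(-1) + (0)*(-6) = -13
  (PQ)[1][0] = (-1)*(-9) + (10)*(-9) + (4)*(7) = -53
  (PQ)[1][1] = (-1)*(1) + (10)*(-1) + (4)*(-6) = -35
PQ =
[        9       -13 ]
[      -53       -35 ]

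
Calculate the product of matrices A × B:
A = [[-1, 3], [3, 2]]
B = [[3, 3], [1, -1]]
[[0, -6], [11, 7]]

Matrix multiplication:
C[0][0] = -1×3 + 3×1 = 0
C[0][1] = -1×3 + 3×-1 = -6
C[1][0] = 3×3 + 2×1 = 11
C[1][1] = 3×3 + 2×-1 = 7
Result: [[0, -6], [11, 7]]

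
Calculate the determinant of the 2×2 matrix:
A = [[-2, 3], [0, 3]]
-6

For A = [[a, b], [c, d]], det(A) = a*d - b*c.
det(A) = (-2)*(3) - (3)*(0) = -6 - 0 = -6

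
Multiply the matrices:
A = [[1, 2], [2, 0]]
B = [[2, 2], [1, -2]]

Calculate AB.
[[4, -2], [4, 4]]

Each entry (i,j) of AB = sum over k of A[i][k]*B[k][j].
(AB)[0][0] = (1)*(2) + (2)*(1) = 4
(AB)[0][1] = (1)*(2) + (2)*(-2) = -2
(AB)[1][0] = (2)*(2) + (0)*(1) = 4
(AB)[1][1] = (2)*(2) + (0)*(-2) = 4
AB = [[4, -2], [4, 4]]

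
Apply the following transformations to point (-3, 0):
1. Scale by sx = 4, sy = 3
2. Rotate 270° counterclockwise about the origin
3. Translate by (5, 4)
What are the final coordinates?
(5, 16)

Step 1: Scale → (-12, 0)
Step 2: Rotate 270° → (0, 12)
Step 3: Translate → (5, 16)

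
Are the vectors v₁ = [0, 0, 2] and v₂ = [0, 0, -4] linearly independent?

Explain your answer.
No, linearly dependent (v₂ = -2·v₁)

Check whether there is a scalar k with v₂ = k·v₁.
Comparing components, k = -2 satisfies -2·[0, 0, 2] = [0, 0, -4].
Since v₂ is a scalar multiple of v₁, the two vectors are linearly dependent.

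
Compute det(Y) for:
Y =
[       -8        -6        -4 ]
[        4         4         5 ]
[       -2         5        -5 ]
det(Y) = 188

Expand along row 0 (cofactor expansion): det(Y) = a*(e*i - f*h) - b*(d*i - f*g) + c*(d*h - e*g), where the 3×3 is [[a, b, c], [d, e, f], [g, h, i]].
Minor M_00 = (4)*(-5) - (5)*(5) = -20 - 25 = -45.
Minor M_01 = (4)*(-5) - (5)*(-2) = -20 + 10 = -10.
Minor M_02 = (4)*(5) - (4)*(-2) = 20 + 8 = 28.
det(Y) = (-8)*(-45) - (-6)*(-10) + (-4)*(28) = 360 - 60 - 112 = 188.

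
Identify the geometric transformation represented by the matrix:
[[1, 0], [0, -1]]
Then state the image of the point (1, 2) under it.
reflection across the x-axis; image of (1, 2) is (1, -2)

This is a symmetric orthogonal matrix with determinant -1, which characterizes a reflection in ℝ².
The matrix [[1, 0], [0, -1]] represents: reflection across the x-axis.
Applying it to (1, 2): [1·1 + 0·2, 0·1 + -1·2] = (1, -2).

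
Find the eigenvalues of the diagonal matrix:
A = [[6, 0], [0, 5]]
λ₁ = 6, λ₂ = 5

The characteristic polynomial of A is det(A - λI) = (6 - λ)(5 - λ) = 0.
The roots are λ = 6 and λ = 5, so the eigenvalues are the diagonal entries.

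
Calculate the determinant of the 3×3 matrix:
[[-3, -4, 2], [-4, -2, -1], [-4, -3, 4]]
-39

Expansion along first row:
det = -3·det([[-2,-1],[-3,4]]) - -4·det([[-4,-1],[-4,4]]) + 2·det([[-4,-2],[-4,-3]])
    = -3·(-2·4 - -1·-3) - -4·(-4·4 - -1·-4) + 2·(-4·-3 - -2·-4)
    = -3·-11 - -4·-20 + 2·4
    = 33 + -80 + 8 = -39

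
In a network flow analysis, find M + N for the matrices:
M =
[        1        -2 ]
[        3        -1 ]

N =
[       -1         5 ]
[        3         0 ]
M + N =
[        0         3 ]
[        6        -1 ]

Matrix addition is elementwise: (M+N)[i][j] = M[i][j] + N[i][j].
  (M+N)[0][0] = (1) + (-1) = 0
  (M+N)[0][1] = (-2) + (5) = 3
  (M+N)[1][0] = (3) + (3) = 6
  (M+N)[1][1] = (-1) + (0) = -1
M + N =
[        0         3 ]
[        6        -1 ]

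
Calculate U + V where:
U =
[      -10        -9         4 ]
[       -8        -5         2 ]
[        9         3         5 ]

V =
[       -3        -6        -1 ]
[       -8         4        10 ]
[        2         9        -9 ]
U + V =
[      -13       -15         3 ]
[      -16        -1        12 ]
[       11        12        -4 ]

Matrix addition is elementwise: (U+V)[i][j] = U[i][j] + V[i][j].
  (U+V)[0][0] = (-10) + (-3) = -13
  (U+V)[0][1] = (-9) + (-6) = -15
  (U+V)[0][2] = (4) + (-1) = 3
  (U+V)[1][0] = (-8) + (-8) = -16
  (U+V)[1][1] = (-5) + (4) = -1
  (U+V)[1][2] = (2) + (10) = 12
  (U+V)[2][0] = (9) + (2) = 11
  (U+V)[2][1] = (3) + (9) = 12
  (U+V)[2][2] = (5) + (-9) = -4
U + V =
[      -13       -15         3 ]
[      -16        -1        12 ]
[       11        12        -4 ]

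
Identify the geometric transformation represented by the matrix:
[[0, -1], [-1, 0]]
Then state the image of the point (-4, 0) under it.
reflection across the line y = -x; image of (-4, 0) is (0, 4)

This is a symmetric orthogonal matrix with determinant -1, which characterizes a reflection in ℝ².
The matrix [[0, -1], [-1, 0]] represents: reflection across the line y = -x.
Applying it to (-4, 0): [0·-4 + -1·0, -1·-4 + 0·0] = (0, 4).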